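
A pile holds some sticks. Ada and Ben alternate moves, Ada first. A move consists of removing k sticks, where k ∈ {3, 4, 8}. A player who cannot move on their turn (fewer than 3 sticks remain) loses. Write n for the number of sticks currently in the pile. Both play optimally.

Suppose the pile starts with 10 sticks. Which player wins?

Use the standard recursion: the mover loses at a terminal position; elsewhere, the mover wins exactly when some move hands the opponent an L position.
n=0: no move → L
n=1: no move → L
n=2: no move → L
n=3: W (go to 0, an L position)
n=4: W (go to 1, an L position)
n=5: W (go to 2, an L position)
n=6: W (go to 2, an L position)
n=7: L (options 4(W), 3(W) are all W)
n=8: W (go to 0, an L position)
n=9: W (go to 1, an L position)
n=10: W (go to 7, an L position)
The starting position 10 is W: Ada should remove 3, leaving 7, handing over an L position.

Ada wins.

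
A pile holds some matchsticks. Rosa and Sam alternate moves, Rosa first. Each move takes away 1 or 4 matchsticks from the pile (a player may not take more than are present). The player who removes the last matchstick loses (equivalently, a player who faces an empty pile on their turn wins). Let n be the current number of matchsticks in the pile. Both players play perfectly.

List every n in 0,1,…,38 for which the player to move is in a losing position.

1, 3, 6, 8, 11, 13, 16, 18, 21, 23, 26, 28, 31, 33, 36, 38

Positions with no move are W. A position that does have a move is losing for the player to move precisely when every available move leads to a winning position for the opponent. Fill in the labels:
n=0: no move; the opponent has just taken the last matchstick and therefore loses → W
n=1: →0(W) only, which is W, so L
n=2: →1(L), so W
n=3: →2(W) only, which is W, so L
n=4: →3(L), so W
n=5: →1(L), so W
n=6: →5(W), 2(W) — all W, so L
n=7: →6(L), so W
n=8: →7(W), 4(W) — all W, so L
n=9: →8(L), so W
n=10: →6(L), so W
n=11: →10(W), 7(W) — all W, so L
n=12: →11(L), so W
n=13: →12(W), 9(W) — all W, so L
n=14: →13(L), so W
n=15: →11(L), so W
n=16: →15(W), 12(W) — all W, so L
n=17: →16(L), so W
n=18: →17(W), 14(W) — all W, so L
n=19: →18(L), so W
n=20: →16(L), so W
n=21: →20(W), 17(W) — all W, so L
n=22: →21(L), so W
n=23: →22(W), 19(W) — all W, so L
n=24: →23(L), so W
n=25: →21(L), so W
n=26: →25(W), 22(W) — all W, so L
n=27: →26(L), so W
n=28: →27(W), 24(W) — all W, so L
n=29: →28(L), so W
n=30: →26(L), so W
n=31: →30(W), 27(W) — all W, so L
n=32: →31(L), so W
n=33: →32(W), 29(W) — all W, so L
n=34: →33(L), so W
n=35: →31(L), so W
n=36: →35(W), 32(W) — all W, so L
n=37: →36(L), so W
n=38: →37(W), 34(W) — all W, so L
The losing starting values of n are exactly the entries labelled L in this table (16 of them).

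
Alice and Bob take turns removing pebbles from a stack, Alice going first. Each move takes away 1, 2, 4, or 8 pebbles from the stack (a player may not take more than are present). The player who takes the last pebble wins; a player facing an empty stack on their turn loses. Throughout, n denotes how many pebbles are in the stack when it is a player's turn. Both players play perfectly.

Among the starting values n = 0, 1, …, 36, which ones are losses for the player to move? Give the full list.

0, 3, 6, 9, 12, 15, 18, 21, 24, 27, 30, 33, 36

Work bottom-up. With no move the player to move loses. Otherwise the position is W if at least one move leads to an L position for the opponent, and L if every move leads to a W.
n=0: no move → L
n=1: →0(L), so W
n=2: →0(L), so W
n=3: →2(W), 1(W) — all W, so L
n=4: →3(L), so W
n=5: →3(L), so W
n=6: →5(W), 4(W), 2(W) — all W, so L
n=7: →6(L), so W
n=8: →6(L), so W
n=9: →8(W), 7(W), 5(W), 1(W) — all W, so L
n=10: →9(L), so W
n=11: →9(L), so W
n=12: →11(W), 10(W), 8(W), 4(W) — all W, so L
n=13: →12(L), so W
n=14: →12(L), so W
n=15: →14(W), 13(W), 11(W), 7(W) — all W, so L
n=16: →15(L), so W
n=17: →15(L), so W
n=18: →17(W), 16(W), 14(W), 10(W) — all W, so L
n=19: →18(L), so W
n=20: →18(L), so W
n=21: →20(W), 19(W), 17(W), 13(W) — all W, so L
n=22: →21(L), so W
n=23: →21(L), so W
n=24: →23(W), 22(W), 20(W), 16(W) — all W, so L
n=25: →24(L), so W
n=26: →24(L), so W
n=27: →26(W), 25(W), 23(W), 19(W) — all W, so L
n=28: →27(L), so W
n=29: →27(L), so W
n=30: →29(W), 28(W), 26(W), 22(W) — all W, so L
n=31: →30(L), so W
n=32: →30(L), so W
n=33: →32(W), 31(W), 29(W), 25(W) — all W, so L
n=34: →33(L), so W
n=35: →33(L), so W
n=36: →35(W), 34(W), 32(W), 28(W) — all W, so L
Reading off the rows marked L gives the requested list; there are 13 such values of n.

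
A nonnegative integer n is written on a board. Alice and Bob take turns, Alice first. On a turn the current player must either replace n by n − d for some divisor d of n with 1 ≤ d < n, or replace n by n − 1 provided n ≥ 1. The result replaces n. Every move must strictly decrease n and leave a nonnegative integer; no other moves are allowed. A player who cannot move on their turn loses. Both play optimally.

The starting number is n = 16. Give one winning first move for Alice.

Move to 15.

Label each position W (a win for the player to move) or L (a loss). A position with no legal move is L; any other position is W exactly when some move reaches an L, and L when every move reaches a W.
n=0: no move → L
n=1: reaches L-position 0 → W
n=2: only reaches 1(W), which is W → L
n=3: reaches L-position 2 → W
n=4: reaches L-position 2 → W
n=5: only reaches 4(W), which is W → L
n=6: reaches L-position 5 → W
n=7: only reaches 6(W), which is W → L
n=8: reaches L-position 7 → W
n=9: only reaches 6(W), 8(W), all W → L
n=10: reaches L-position 5 → W
n=11: only reaches 10(W), which is W → L
n=12: reaches L-position 9 → W
n=13: only reaches 12(W), which is W → L
n=14: reaches L-position 7 → W
n=15: only reaches 10(W), 12(W), 14(W), all W → L
n=16: reaches L-position 15 → W
From 16, the L positions reachable in one move are: 15.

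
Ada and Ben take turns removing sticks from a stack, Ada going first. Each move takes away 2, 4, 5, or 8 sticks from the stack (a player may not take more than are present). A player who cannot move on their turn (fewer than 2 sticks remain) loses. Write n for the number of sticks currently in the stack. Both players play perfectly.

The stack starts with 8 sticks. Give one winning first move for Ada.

Classify positions by backward induction: terminal positions (no move available) are L. From any other position, the mover wins iff some move reaches an L.
n=0: no move → L
n=1: no move → L
n=2: →0(L), so W
n=3: →1(L), so W
n=4: →0(L), so W
n=5: →1(L), so W
n=6: →1(L), so W
n=7: →5(W), 3(W), 2(W) — all W, so L
n=8: →0(L), so W
From 8, the L positions reachable in one move are: 0.

Remove 8, leaving 0.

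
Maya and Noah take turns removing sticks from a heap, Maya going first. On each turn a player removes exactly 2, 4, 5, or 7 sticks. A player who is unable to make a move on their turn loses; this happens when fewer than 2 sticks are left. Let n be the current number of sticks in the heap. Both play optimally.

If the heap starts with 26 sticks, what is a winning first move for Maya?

Build the W/L table. Terminal = L. A non-terminal position is W if it has a move to some L; otherwise it is L.
n=0: no move → L
n=1: no move → L
n=2: →0(L), so W
n=3: →1(L), so W
n=4: →0(L), so W
n=5: →1(L), so W
n=6: →1(L), so W
n=7: →0(L), so W
n=8: →1(L), so W
n=9: →7(W), 5(W), 4(W), 2(W) — all W, so L
n=10: →8(W), 6(W), 5(W), 3(W) — all W, so L
n=11: →9(L), so W
n=12: →10(L), so W
n=13: →9(L), so W
n=14: →10(L), so W
n=15: →10(L), so W
n=16: →9(L), so W
n=17: →10(L), so W
n=18: →16(W), 14(W), 13(W), 11(W) — all W, so L
n=19: →17(W), 15(W), 14(W), 12(W) — all W, so L
n=20: →18(L), so W
n=21: →19(L), so W
n=22: →18(L), so W
n=23: →19(L), so W
n=24: →19(L), so W
n=25: →18(L), so W
n=26: →19(L), so W
From 26, the L positions reachable in one move are: 19.

Remove 7, leaving 19.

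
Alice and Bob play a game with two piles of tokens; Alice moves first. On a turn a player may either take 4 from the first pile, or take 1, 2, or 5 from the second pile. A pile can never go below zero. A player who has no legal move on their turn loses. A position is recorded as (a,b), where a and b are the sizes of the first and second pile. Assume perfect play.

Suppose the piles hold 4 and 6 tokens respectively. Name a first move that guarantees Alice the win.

Use the standard recursion: the mover loses at a terminal position; elsewhere, the mover wins exactly when some move hands the opponent an L position.
No move ever increases a pile, so every position that can arise here has a ≤ 4 and b ≤ 6; it is enough to label the cells with 0 ≤ a ≤ 4 and 0 ≤ b ≤ 6.
Every move lowers a or b (never raises either), so fill the grid row by row in increasing a, and left to right within a row: each cell's successors are then already labelled.
      b=0  b=1  b=2  b=3  b=4  b=5  b=6
a=0:    L    W    W    L    W    W    L
a=1:    L    W    W    L    W    W    L
a=2:    L    W    W    L    W    W    L
a=3:    L    W    W    L    W    W    L
a=4:    W    L    W    W    L    W    W
Cells with no legal move (terminal, hence L): (0,0), (1,0), (2,0), (3,0).
The remaining L cells, each justified by listing all of its moves:
(0,3): →(0,2)(W), (0,1)(W) — all W, so L
(0,6): →(0,5)(W), (0,4)(W), (0,1)(W) — all W, so L
(1,3): →(1,2)(W), (1,1)(W) — all W, so L
(1,6): →(1,5)(W), (1,4)(W), (1,1)(W) — all W, so L
(2,3): →(2,2)(W), (2,1)(W) — all W, so L
(2,6): →(2,5)(W), (2,4)(W), (2,1)(W) — all W, so L
(3,3): →(3,2)(W), (3,1)(W) — all W, so L
(3,6): →(3,5)(W), (3,4)(W), (3,1)(W) — all W, so L
(4,1): →(0,1)(W), (4,0)(W) — all W, so L
(4,4): →(0,4)(W), (4,3)(W), (4,2)(W) — all W, so L
Every other cell has at least one move into one of the L cells above, so it is W.
From (4,6), the L positions reachable in one move are: (0,6), (4,4), (4,1). Any move reaching one of these is winning.

Move to (0,6).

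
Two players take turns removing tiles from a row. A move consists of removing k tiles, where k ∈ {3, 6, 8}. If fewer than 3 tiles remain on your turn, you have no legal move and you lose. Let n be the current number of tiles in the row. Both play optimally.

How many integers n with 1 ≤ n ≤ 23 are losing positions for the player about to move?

7

Positions with no move are L. A position that does have a move is losing for the player to move precisely when every available move leads to a winning position for the opponent. Fill in the labels:
n=0: no move → L
n=1: no move → L
n=2: no move → L
n=3: →0(L), so W
n=4: →1(L), so W
n=5: →2(L), so W
n=6: →0(L), so W
n=7: →1(L), so W
n=8: →2(L), so W
n=9: →1(L), so W
n=10: →2(L), so W
n=11: →8(W), 5(W), 3(W) — all W, so L
n=12: →9(W), 6(W), 4(W) — all W, so L
n=13: →10(W), 7(W), 5(W) — all W, so L
n=14: →11(L), so W
n=15: →12(L), so W
n=16: →13(L), so W
n=17: →11(L), so W
n=18: →12(L), so W
n=19: →13(L), so W
n=20: →12(L), so W
n=21: →13(L), so W
n=22: →19(W), 16(W), 14(W) — all W, so L
n=23: →20(W), 17(W), 15(W) — all W, so L
L entries with 1 ≤ n ≤ 23 (n=0 is outside the asked range and is not counted): n = 1, 2, 11, 12, 13, 22, 23; that makes 7.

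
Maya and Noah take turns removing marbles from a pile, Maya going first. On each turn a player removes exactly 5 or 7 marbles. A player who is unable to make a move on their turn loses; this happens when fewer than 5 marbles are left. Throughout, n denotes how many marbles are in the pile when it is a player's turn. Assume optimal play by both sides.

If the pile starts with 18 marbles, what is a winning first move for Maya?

Remove 5, leaving 13.

Label each position W (a win for the player to move) or L (a loss). A position with no legal move is L; any other position is W exactly when some move reaches an L, and L when every move reaches a W.
n=0: no move → L
n=1: no move → L
n=2: no move → L
n=3: no move → L
n=4: no move → L
n=5: reaches L-position 0 → W
n=6: reaches L-position 1 → W
n=7: reaches L-position 2 → W
n=8: reaches L-position 3 → W
n=9: reaches L-position 4 → W
n=10: reaches L-position 3 → W
n=11: reaches L-position 4 → W
n=12: only reaches 7(W), 5(W), all W → L
n=13: only reaches 8(W), 6(W), all W → L
n=14: only reaches 9(W), 7(W), all W → L
n=15: only reaches 10(W), 8(W), all W → L
n=16: only reaches 11(W), 9(W), all W → L
n=17: reaches L-position 12 → W
n=18: reaches L-position 13 → W
From 18, the L positions reachable in one move are: 13.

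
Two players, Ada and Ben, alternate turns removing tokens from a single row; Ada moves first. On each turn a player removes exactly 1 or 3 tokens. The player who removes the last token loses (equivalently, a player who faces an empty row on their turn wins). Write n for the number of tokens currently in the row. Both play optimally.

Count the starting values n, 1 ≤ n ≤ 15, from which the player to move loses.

8

Positions with no move are W. A position that does have a move is losing for the player to move precisely when every available move leads to a winning position for the opponent. Fill in the labels:
n=0: no move; the opponent has just taken the last token and therefore loses → W
n=1: only reaches 0(W), which is W → L
n=2: reaches L-position 1 → W
n=3: only reaches 2(W), 0(W), all W → L
n=4: reaches L-position 3 → W
n=5: only reaches 4(W), 2(W), all W → L
n=6: reaches L-position 5 → W
n=7: only reaches 6(W), 4(W), all W → L
n=8: reaches L-position 7 → W
n=9: only reaches 8(W), 6(W), all W → L
n=10: reaches L-position 9 → W
n=11: only reaches 10(W), 8(W), all W → L
n=12: reaches L-position 11 → W
n=13: only reaches 12(W), 10(W), all W → L
n=14: reaches L-position 13 → W
n=15: only reaches 14(W), 12(W), all W → L
L entries with 1 ≤ n ≤ 15 (the range starts at n=1): n = 1, 3, 5, 7, 9, 11, 13, 15; that makes 8.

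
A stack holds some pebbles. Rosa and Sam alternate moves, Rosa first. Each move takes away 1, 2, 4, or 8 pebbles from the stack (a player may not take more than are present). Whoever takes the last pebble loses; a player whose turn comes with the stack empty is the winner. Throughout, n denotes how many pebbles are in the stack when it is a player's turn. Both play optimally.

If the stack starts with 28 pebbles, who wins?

Sam wins.

Use the standard recursion: the mover wins at a terminal position; elsewhere, the mover wins exactly when some move hands the opponent an L position.
n=0: no move; the opponent has just taken the last pebble and therefore loses → W
n=1: →0(W) only, which is W, so L
n=2: →1(L), so W
n=3: →1(L), so W
n=4: →3(W), 2(W), 0(W) — all W, so L
n=5: →4(L), so W
n=6: →4(L), so W
n=7: →6(W), 5(W), 3(W) — all W, so L
n=8: →7(L), so W
n=9: →7(L), so W
n=10: →9(W), 8(W), 6(W), 2(W) — all W, so L
n=11: →10(L), so W
n=12: →10(L), so W
n=13: →12(W), 11(W), 9(W), 5(W) — all W, so L
n=14: →13(L), so W
n=15: →13(L), so W
n=16: →15(W), 14(W), 12(W), 8(W) — all W, so L
n=17: →16(L), so W
n=18: →16(L), so W
n=19: →18(W), 17(W), 15(W), 11(W) — all W, so L
n=20: →19(L), so W
n=21: →19(L), so W
n=22: →21(W), 20(W), 18(W), 14(W) — all W, so L
n=23: →22(L), so W
n=24: →22(L), so W
n=25: →24(W), 23(W), 21(W), 17(W) — all W, so L
n=26: →25(L), so W
n=27: →25(L), so W
n=28: →27(W), 26(W), 24(W), 20(W) — all W, so L
The starting position 28 is L: whatever Rosa does, the opponent receives a W position.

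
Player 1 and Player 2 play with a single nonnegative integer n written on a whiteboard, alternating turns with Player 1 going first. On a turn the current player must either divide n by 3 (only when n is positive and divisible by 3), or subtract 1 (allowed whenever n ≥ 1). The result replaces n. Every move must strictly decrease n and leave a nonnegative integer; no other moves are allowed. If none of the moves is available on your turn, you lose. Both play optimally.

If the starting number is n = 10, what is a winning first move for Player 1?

Move to 9.

Positions with no move are L. A position that does have a move is losing for the player to move precisely when every available move leads to a winning position for the opponent. Fill in the labels:
n=0: no move → L
n=1: →0(L), so W
n=2: →1(W) only, which is W, so L
n=3: →2(L), so W
n=4: →3(W) only, which is W, so L
n=5: →4(L), so W
n=6: →2(L), so W
n=7: →6(W) only, which is W, so L
n=8: →7(L), so W
n=9: →3(W), 8(W) — all W, so L
n=10: →9(L), so W
From 10, the L positions reachable in one move are: 9.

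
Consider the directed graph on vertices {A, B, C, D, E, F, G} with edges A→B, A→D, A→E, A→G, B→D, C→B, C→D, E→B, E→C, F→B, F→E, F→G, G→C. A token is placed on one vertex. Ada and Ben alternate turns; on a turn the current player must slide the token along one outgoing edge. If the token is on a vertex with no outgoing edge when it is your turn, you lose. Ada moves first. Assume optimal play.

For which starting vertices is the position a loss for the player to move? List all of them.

D, E, G

Compute win/loss labels from the base case upward. A position with no move is L. Any other position is W if it can reach an L in one move, else L.
Every edge goes from a vertex to one that appears earlier in the order D, B, C, E, G, F, A, so processing vertices in that order labels each vertex after all of its successors.
D: no outgoing edge → L
B: can move to D, which is L ⇒ W
C: can move to D, which is L ⇒ W
E: moves to C(W), B(W); every one is W ⇒ L
G: the only move is to C(W), a W ⇒ L
F: can move to G, which is L ⇒ W
A: can move to G, which is L ⇒ W
The losing starting vertices are exactly the entries labelled L in this table (3 of them).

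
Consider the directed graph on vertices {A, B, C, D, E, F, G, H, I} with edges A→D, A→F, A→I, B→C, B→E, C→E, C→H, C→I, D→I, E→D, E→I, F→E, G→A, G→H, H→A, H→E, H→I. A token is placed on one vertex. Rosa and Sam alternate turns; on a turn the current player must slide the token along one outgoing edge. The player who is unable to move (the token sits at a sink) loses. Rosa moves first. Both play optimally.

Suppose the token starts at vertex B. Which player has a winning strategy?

Sam wins.

Positions with no move are L. A position that does have a move is losing for the player to move precisely when every available move leads to a winning position for the opponent. Fill in the labels:
Every edge goes from a vertex to one that appears earlier in the order I, D, E, F, A, H, G, C, B, so processing vertices in that order labels each vertex after all of its successors.
I: no outgoing edge → L
D: →I(L), so W
E: →I(L), so W
F: →E(W) only, which is W, so L
A: →F(L), so W
H: →I(L), so W
G: →H(W), A(W) — all W, so L
C: →I(L), so W
B: →C(W), E(W) — all W, so L
The starting position B is L: whatever Rosa does, the opponent receives a W position.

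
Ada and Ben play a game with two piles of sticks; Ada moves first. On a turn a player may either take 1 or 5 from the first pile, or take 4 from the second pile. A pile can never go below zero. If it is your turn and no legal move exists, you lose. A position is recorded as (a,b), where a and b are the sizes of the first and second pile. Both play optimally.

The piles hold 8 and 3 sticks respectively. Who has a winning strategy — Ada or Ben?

Ben wins.

Compute win/loss labels from the base case upward. A position with no move is L. Any other position is W if it can reach an L in one move, else L.
No move ever increases a pile, so every position that can arise here has a ≤ 8 and b ≤ 3; it is enough to label the cells with 0 ≤ a ≤ 8 and 0 ≤ b ≤ 3.
Every move lowers a or b (never raises either), so fill the grid row by row in increasing a, and left to right within a row: each cell's successors are then already labelled.
      b=0  b=1  b=2  b=3
a=0:    L    L    L    L
a=1:    W    W    W    W
a=2:    L    L    L    L
a=3:    W    W    W    W
a=4:    L    L    L    L
a=5:    W    W    W    W
a=6:    L    L    L    L
a=7:    W    W    W    W
a=8:    L    L    L    L
Cells with no legal move (terminal, hence L): (0,0), (0,1), (0,2), (0,3).
The remaining L cells, each justified by listing all of its moves:
(2,0): →(1,0)(W) only, which is W, so L
(2,1): →(1,1)(W) only, which is W, so L
(2,2): →(1,2)(W) only, which is W, so L
(2,3): →(1,3)(W) only, which is W, so L
(4,0): →(3,0)(W) only, which is W, so L
(4,1): →(3,1)(W) only, which is W, so L
(4,2): →(3,2)(W) only, which is W, so L
(4,3): →(3,3)(W) only, which is W, so L
(6,0): →(5,0)(W), (1,0)(W) — all W, so L
(6,1): →(5,1)(W), (1,1)(W) — all W, so L
(6,2): →(5,2)(W), (1,2)(W) — all W, so L
(6,3): →(5,3)(W), (1,3)(W) — all W, so L
(8,0): →(7,0)(W), (3,0)(W) — all W, so L
(8,1): →(7,1)(W), (3,1)(W) — all W, so L
(8,2): →(7,2)(W), (3,2)(W) — all W, so L
(8,3): →(7,3)(W), (3,3)(W) — all W, so L
Every other cell has at least one move into one of the L cells above, so it is W.
Every move from (8,3) reaches a W position, so the mover loses.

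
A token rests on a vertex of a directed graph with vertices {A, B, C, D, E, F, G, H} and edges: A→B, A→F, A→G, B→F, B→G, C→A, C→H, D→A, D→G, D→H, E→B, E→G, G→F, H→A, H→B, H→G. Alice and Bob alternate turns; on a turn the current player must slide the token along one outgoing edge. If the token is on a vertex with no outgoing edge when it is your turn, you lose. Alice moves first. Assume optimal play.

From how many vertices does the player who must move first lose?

Classify positions by backward induction: terminal positions (no move available) are L. From any other position, the mover wins iff some move reaches an L.
Every edge goes from a vertex to one that appears earlier in the order F, G, B, A, H, D, E, C, so processing vertices in that order labels each vertex after all of its successors.
F: no outgoing edge → L
G: can move to F, which is L ⇒ W
B: can move to F, which is L ⇒ W
A: can move to F, which is L ⇒ W
H: moves to A(W), B(W), G(W); every one is W ⇒ L
D: can move to H, which is L ⇒ W
E: moves to B(W), G(W); every one is W ⇒ L
C: can move to H, which is L ⇒ W
The L vertices are E, F, H; that is 3 in all.

3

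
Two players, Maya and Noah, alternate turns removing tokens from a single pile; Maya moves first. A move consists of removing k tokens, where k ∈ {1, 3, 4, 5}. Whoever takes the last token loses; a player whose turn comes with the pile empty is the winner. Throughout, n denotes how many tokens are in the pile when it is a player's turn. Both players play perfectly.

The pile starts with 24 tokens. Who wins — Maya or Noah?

Maya wins.

Positions with no move are W. A position that does have a move is losing for the player to move precisely when every available move leads to a winning position for the opponent. Fill in the labels:
n=0: no move; the opponent has just taken the last token and therefore loses → W
n=1: the only move is to 0(W), a W ⇒ L
n=2: can move to 1, which is L ⇒ W
n=3: moves to 2(W), 0(W); every one is W ⇒ L
n=4: can move to 3, which is L ⇒ W
n=5: can move to 1, which is L ⇒ W
n=6: can move to 3, which is L ⇒ W
n=7: can move to 3, which is L ⇒ W
n=8: can move to 3, which is L ⇒ W
n=9: moves to 8(W), 6(W), 5(W), 4(W); every one is W ⇒ L
n=10: can move to 9, which is L ⇒ W
n=11: moves to 10(W), 8(W), 7(W), 6(W); every one is W ⇒ L
n=12: can move to 11, which is L ⇒ W
n=13: can move to 9, which is L ⇒ W
n=14: can move to 11, which is L ⇒ W
n=15: can move to 11, which is L ⇒ W
n=16: can move to 11, which is L ⇒ W
n=17: moves to 16(W), 14(W), 13(W), 12(W); every one is W ⇒ L
n=18: can move to 17, which is L ⇒ W
n=19: moves to 18(W), 16(W), 15(W), 14(W); every one is W ⇒ L
n=20: can move to 19, which is L ⇒ W
n=21: can move to 17, which is L ⇒ W
n=22: can move to 19, which is L ⇒ W
n=23: can move to 19, which is L ⇒ W
n=24: can move to 19, which is L ⇒ W
From 24 Maya can remove 5, leaving 19, reaching an L position.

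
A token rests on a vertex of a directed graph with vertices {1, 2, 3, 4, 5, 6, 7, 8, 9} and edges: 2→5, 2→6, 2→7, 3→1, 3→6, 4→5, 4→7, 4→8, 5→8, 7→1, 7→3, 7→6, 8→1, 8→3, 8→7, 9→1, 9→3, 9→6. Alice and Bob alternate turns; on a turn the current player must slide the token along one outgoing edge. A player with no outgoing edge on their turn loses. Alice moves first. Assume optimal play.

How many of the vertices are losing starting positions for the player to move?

Classify positions by backward induction: terminal positions (no move available) are L. From any other position, the mover wins iff some move reaches an L.
Every edge goes from a vertex to one that appears earlier in the order 6, 1, 3, 7, 8, 5, 2, 9, 4, so processing vertices in that order labels each vertex after all of its successors.
6: no outgoing edge → L
1: no outgoing edge → L
3: can move to 1, which is L ⇒ W
7: can move to 1, which is L ⇒ W
8: can move to 1, which is L ⇒ W
5: the only move is to 8(W), a W ⇒ L
2: can move to 5, which is L ⇒ W
9: can move to 1, which is L ⇒ W
4: can move to 5, which is L ⇒ W
The L vertices are 1, 5, 6; that is 3 in all.

3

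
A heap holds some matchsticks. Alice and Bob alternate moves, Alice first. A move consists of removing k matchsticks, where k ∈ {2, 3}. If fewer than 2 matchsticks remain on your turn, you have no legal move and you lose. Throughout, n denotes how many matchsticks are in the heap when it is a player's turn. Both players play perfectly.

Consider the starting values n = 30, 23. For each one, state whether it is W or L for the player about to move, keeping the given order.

30: L, 23: W

Build the W/L table. Terminal = L. A non-terminal position is W if it has a move to some L; otherwise it is L.
n=0: no move → L
n=1: no move → L
n=2: W (go to 0, an L position)
n=3: W (go to 1, an L position)
n=4: W (go to 1, an L position)
n=5: L (options 3(W), 2(W) are all W)
n=6: L (options 4(W), 3(W) are all W)
n=7: W (go to 5, an L position)
n=8: W (go to 6, an L position)
n=9: W (go to 6, an L position)
n=10: L (options 8(W), 7(W) are all W)
n=11: L (options 9(W), 8(W) are all W)
n=12: W (go to 10, an L position)
n=13: W (go to 11, an L position)
n=14: W (go to 11, an L position)
n=15: L (options 13(W), 12(W) are all W)
n=16: L (options 14(W), 13(W) are all W)
n=17: W (go to 15, an L position)
n=18: W (go to 16, an L position)
n=19: W (go to 16, an L position)
n=20: L (options 18(W), 17(W) are all W)
n=21: L (options 19(W), 18(W) are all W)
n=22: W (go to 20, an L position)
n=23: W (go to 21, an L position)
n=24: W (go to 21, an L position)
n=25: L (options 23(W), 22(W) are all W)
n=26: L (options 24(W), 23(W) are all W)
n=27: W (go to 25, an L position)
n=28: W (go to 26, an L position)
n=29: W (go to 26, an L position)
n=30: L (options 28(W), 27(W) are all W)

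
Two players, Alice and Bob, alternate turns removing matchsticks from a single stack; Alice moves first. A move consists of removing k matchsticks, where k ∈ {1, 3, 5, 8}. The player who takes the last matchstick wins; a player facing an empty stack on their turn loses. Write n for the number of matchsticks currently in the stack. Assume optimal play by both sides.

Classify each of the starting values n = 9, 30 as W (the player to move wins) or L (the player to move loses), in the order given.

9: W, 30: L

Compute win/loss labels from the base case upward. A position with no move is L. Any other position is W if it can reach an L in one move, else L.
n=0: no move → L
n=1: can move to 0, which is L ⇒ W
n=2: the only move is to 1(W), a W ⇒ L
n=3: can move to 2, which is L ⇒ W
n=4: moves to 3(W), 1(W); every one is W ⇒ L
n=5: can move to 4, which is L ⇒ W
n=6: moves to 5(W), 3(W), 1(W); every one is W ⇒ L
n=7: can move to 6, which is L ⇒ W
n=8: can move to 0, which is L ⇒ W
n=9: can move to 6, which is L ⇒ W
n=10: can move to 2, which is L ⇒ W
n=11: can move to 6, which is L ⇒ W
n=12: can move to 4, which is L ⇒ W
n=13: moves to 12(W), 10(W), 8(W), 5(W); every one is W ⇒ L
n=14: can move to 13, which is L ⇒ W
n=15: moves to 14(W), 12(W), 10(W), 7(W); every one is W ⇒ L
n=16: can move to 15, which is L ⇒ W
n=17: moves to 16(W), 14(W), 12(W), 9(W); every one is W ⇒ L
n=18: can move to 17, which is L ⇒ W
n=19: moves to 18(W), 16(W), 14(W), 11(W); every one is W ⇒ L
n=20: can move to 19, which is L ⇒ W
n=21: can move to 13, which is L ⇒ W
n=22: can move to 19, which is L ⇒ W
n=23: can move to 15, which is L ⇒ W
n=24: can move to 19, which is L ⇒ W
n=25: can move to 17, which is L ⇒ W
n=26: moves to 25(W), 23(W), 21(W), 18(W); every one is W ⇒ L
n=27: can move to 26, which is L ⇒ W
n=28: moves to 27(W), 25(W), 23(W), 20(W); every one is W ⇒ L
n=29: can move to 28, which is L ⇒ W
n=30: moves to 29(W), 27(W), 25(W), 22(W); every one is W ⇒ L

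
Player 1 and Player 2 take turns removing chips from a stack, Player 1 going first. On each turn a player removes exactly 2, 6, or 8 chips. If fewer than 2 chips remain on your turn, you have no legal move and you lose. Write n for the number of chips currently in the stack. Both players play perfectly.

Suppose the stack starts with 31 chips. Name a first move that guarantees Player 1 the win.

Positions with no move are L. A position that does have a move is losing for the player to move precisely when every available move leads to a winning position for the opponent. Fill in the labels:
n=0: no move → L
n=1: no move → L
n=2: reaches L-position 0 → W
n=3: reaches L-position 1 → W
n=4: only reaches 2(W), which is W → L
n=5: only reaches 3(W), which is W → L
n=6: reaches L-position 4 → W
n=7: reaches L-position 5 → W
n=8: reaches L-position 0 → W
n=9: reaches L-position 1 → W
n=10: reaches L-position 4 → W
n=11: reaches L-position 5 → W
n=12: reaches L-position 4 → W
n=13: reaches L-position 5 → W
n=14: only reaches 12(W), 8(W), 6(W), all W → L
n=15: only reaches 13(W), 9(W), 7(W), all W → L
n=16: reaches L-position 14 → W
n=17: reaches L-position 15 → W
n=18: only reaches 16(W), 12(W), 10(W), all W → L
n=19: only reaches 17(W), 13(W), 11(W), all W → L
n=20: reaches L-position 18 → W
n=21: reaches L-position 19 → W
n=22: reaches L-position 14 → W
n=23: reaches L-position 15 → W
n=24: reaches L-position 18 → W
n=25: reaches L-position 19 → W
n=26: reaches L-position 18 → W
n=27: reaches L-position 19 → W
n=28: only reaches 26(W), 22(W), 20(W), all W → L
n=29: only reaches 27(W), 23(W), 21(W), all W → L
n=30: reaches L-position 28 → W
n=31: reaches L-position 29 → W
From 31, the L positions reachable in one move are: 29.

Remove 2, leaving 29.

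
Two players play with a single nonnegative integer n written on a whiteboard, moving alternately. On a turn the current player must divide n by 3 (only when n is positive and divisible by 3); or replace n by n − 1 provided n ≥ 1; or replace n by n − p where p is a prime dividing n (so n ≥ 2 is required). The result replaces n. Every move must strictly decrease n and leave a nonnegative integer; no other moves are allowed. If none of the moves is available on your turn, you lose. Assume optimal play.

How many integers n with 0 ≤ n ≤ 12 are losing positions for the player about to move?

3

Label each position W (a win for the player to move) or L (a loss). A position with no legal move is L; any other position is W exactly when some move reaches an L, and L when every move reaches a W.
n=0: no move → L
n=1: W (go to 0, an L position)
n=2: W (go to 0, an L position)
n=3: W (go to 0, an L position)
n=4: L (options 2(W), 3(W) are all W)
n=5: W (go to 0, an L position)
n=6: W (go to 4, an L position)
n=7: W (go to 0, an L position)
n=8: L (options 6(W), 7(W) are all W)
n=9: W (go to 8, an L position)
n=10: W (go to 8, an L position)
n=11: W (go to 0, an L position)
n=12: W (go to 4, an L position)
L entries with 0 ≤ n ≤ 12: n = 0, 4, 8; that makes 3.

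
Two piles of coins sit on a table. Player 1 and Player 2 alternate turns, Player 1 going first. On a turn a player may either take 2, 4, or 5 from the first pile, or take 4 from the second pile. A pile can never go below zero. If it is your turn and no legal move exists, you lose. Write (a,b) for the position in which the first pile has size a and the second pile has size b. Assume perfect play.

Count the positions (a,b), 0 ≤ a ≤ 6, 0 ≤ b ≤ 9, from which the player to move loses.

20

Work bottom-up. With no move the player to move loses. Otherwise the position is W if at least one move leads to an L position for the opponent, and L if every move leads to a W.
Every move lowers a or b (never raises either), so fill the grid row by row in increasing a, and left to right within a row: each cell's successors are then already labelled.
      b=0  b=1  b=2  b=3  b=4  b=5  b=6  b=7  b=8  b=9
a=0:    L    L    L    L    W    W    W    W    L    L
a=1:    L    L    L    L    W    W    W    W    L    L
a=2:    W    W    W    W    L    L    L    L    W    W
a=3:    W    W    W    W    L    L    L    L    W    W
a=4:    W    W    W    W    W    W    W    W    W    W
a=5:    W    W    W    W    W    W    W    W    W    W
a=6:    W    W    W    W    W    W    W    W    W    W
Cells with no legal move (terminal, hence L): (0,0), (0,1), (0,2), (0,3), (1,0), (1,1), (1,2), (1,3).
The remaining L cells, each justified by listing all of its moves:
(0,8): L (sole option (0,4)(W) is W)
(0,9): L (sole option (0,5)(W) is W)
(1,8): L (sole option (1,4)(W) is W)
(1,9): L (sole option (1,5)(W) is W)
(2,4): L (options (0,4)(W), (2,0)(W) are all W)
(2,5): L (options (0,5)(W), (2,1)(W) are all W)
(2,6): L (options (0,6)(W), (2,2)(W) are all W)
(2,7): L (options (0,7)(W), (2,3)(W) are all W)
(3,4): L (options (1,4)(W), (3,0)(W) are all W)
(3,5): L (options (1,5)(W), (3,1)(W) are all W)
(3,6): L (options (1,6)(W), (3,2)(W) are all W)
(3,7): L (options (1,7)(W), (3,3)(W) are all W)
Every other cell has at least one move into one of the L cells above, so it is W.
L cells per row: a=0: 6, a=1: 6, a=2: 4, a=3: 4, a=4: 0, a=5: 0, a=6: 0; total 20.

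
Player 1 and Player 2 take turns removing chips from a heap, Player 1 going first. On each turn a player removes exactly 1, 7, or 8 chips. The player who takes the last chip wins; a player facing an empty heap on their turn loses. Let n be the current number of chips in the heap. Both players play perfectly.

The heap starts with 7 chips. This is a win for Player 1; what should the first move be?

Label each position W (a win for the player to move) or L (a loss). A position with no legal move is L; any other position is W exactly when some move reaches an L, and L when every move reaches a W.
n=0: no move → L
n=1: W (go to 0, an L position)
n=2: L (sole option 1(W) is W)
n=3: W (go to 2, an L position)
n=4: L (sole option 3(W) is W)
n=5: W (go to 4, an L position)
n=6: L (sole option 5(W) is W)
n=7: W (go to 6, an L position)
From 7, the L positions reachable in one move are: 6, 0. Any move reaching one of these is winning.

Remove 1, leaving 6.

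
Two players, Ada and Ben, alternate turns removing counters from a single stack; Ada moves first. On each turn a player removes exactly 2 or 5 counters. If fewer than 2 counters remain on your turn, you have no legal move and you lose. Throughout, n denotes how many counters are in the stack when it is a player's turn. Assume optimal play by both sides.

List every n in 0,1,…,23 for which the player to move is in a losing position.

Positions with no move are L. A position that does have a move is losing for the player to move precisely when every available move leads to a winning position for the opponent. Fill in the labels:
n=0: no move → L
n=1: no move → L
n=2: →0(L), so W
n=3: →1(L), so W
n=4: →2(W) only, which is W, so L
n=5: →0(L), so W
n=6: →4(L), so W
n=7: →5(W), 2(W) — all W, so L
n=8: →6(W), 3(W) — all W, so L
n=9: →7(L), so W
n=10: →8(L), so W
n=11: →9(W), 6(W) — all W, so L
n=12: →7(L), so W
n=13: →11(L), so W
n=14: →12(W), 9(W) — all W, so L
n=15: →13(W), 10(W) — all W, so L
n=16: →14(L), so W
n=17: →15(L), so W
n=18: →16(W), 13(W) — all W, so L
n=19: →14(L), so W
n=20: →18(L), so W
n=21: →19(W), 16(W) — all W, so L
n=22: →20(W), 17(W) — all W, so L
n=23: →21(L), so W
The losing starting values of n are exactly the entries labelled L in this table (11 of them).

0, 1, 4, 7, 8, 11, 14, 15, 18, 21, 22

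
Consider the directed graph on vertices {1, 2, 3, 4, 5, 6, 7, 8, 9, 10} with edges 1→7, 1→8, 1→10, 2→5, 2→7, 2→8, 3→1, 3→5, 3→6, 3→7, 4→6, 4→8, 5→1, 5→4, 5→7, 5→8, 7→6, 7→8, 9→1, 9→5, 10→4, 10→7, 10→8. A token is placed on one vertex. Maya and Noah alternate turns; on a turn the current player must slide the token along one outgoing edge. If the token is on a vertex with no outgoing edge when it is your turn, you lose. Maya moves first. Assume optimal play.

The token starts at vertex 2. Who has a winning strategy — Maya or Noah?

Use the standard recursion: the mover loses at a terminal position; elsewhere, the mover wins exactly when some move hands the opponent an L position.
Every edge goes from a vertex to one that appears earlier in the order 8, 6, 4, 7, 10, 1, 5, 3, 2, 9, so processing vertices in that order labels each vertex after all of its successors.
8: no outgoing edge → L
6: no outgoing edge → L
4: →6(L), so W
7: →6(L), so W
10: →8(L), so W
1: →8(L), so W
5: →8(L), so W
3: →6(L), so W
2: →8(L), so W
9: →5(W), 1(W) — all W, so L
From 2 Maya can move to 8, reaching an L position.

Maya wins.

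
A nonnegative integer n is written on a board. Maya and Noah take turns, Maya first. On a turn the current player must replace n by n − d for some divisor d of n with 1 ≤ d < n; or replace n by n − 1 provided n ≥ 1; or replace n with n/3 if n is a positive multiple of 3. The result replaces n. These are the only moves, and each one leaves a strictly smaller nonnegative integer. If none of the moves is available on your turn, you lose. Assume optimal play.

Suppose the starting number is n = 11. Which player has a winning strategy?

Build the W/L table. Terminal = L. A non-terminal position is W if it has a move to some L; otherwise it is L.
n=0: no move → L
n=1: W (go to 0, an L position)
n=2: L (sole option 1(W) is W)
n=3: W (go to 2, an L position)
n=4: W (go to 2, an L position)
n=5: L (sole option 4(W) is W)
n=6: W (go to 2, an L position)
n=7: L (sole option 6(W) is W)
n=8: W (go to 7, an L position)
n=9: L (options 3(W), 6(W), 8(W) are all W)
n=10: W (go to 5, an L position)
n=11: L (sole option 10(W) is W)
Every move from 11 reaches a W position, so the mover loses.

Noah wins.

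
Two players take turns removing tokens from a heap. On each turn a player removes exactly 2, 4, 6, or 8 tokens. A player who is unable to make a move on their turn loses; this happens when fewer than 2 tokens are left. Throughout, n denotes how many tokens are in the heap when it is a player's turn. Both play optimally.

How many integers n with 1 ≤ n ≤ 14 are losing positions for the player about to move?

Label each position W (a win for the player to move) or L (a loss). A position with no legal move is L; any other position is W exactly when some move reaches an L, and L when every move reaches a W.
n=0: no move → L
n=1: no move → L
n=2: reaches L-position 0 → W
n=3: reaches L-position 1 → W
n=4: reaches L-position 0 → W
n=5: reaches L-position 1 → W
n=6: reaches L-position 0 → W
n=7: reaches L-position 1 → W
n=8: reaches L-position 0 → W
n=9: reaches L-position 1 → W
n=10: only reaches 8(W), 6(W), 4(W), 2(W), all W → L
n=11: only reaches 9(W), 7(W), 5(W), 3(W), all W → L
n=12: reaches L-position 10 → W
n=13: reaches L-position 11 → W
n=14: reaches L-position 10 → W
L entries with 1 ≤ n ≤ 14 (n=0 is outside the asked range and is not counted): n = 1, 10, 11; that makes 3.

3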